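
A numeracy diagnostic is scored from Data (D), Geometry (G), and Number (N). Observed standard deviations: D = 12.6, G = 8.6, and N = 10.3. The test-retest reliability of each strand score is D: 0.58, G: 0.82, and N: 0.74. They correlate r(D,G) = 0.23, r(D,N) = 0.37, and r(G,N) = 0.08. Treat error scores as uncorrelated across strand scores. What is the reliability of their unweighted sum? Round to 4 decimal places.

Var(D+G+N) = 12.6² + 8.6² + 10.3² + 2·[12.6·8.6·0.23 + 12.6·10.3·0.37 + 8.6·10.3·0.08] = 338.81 + 160.056 = 498.866.
Under uncorrelated errors the observed covariances equal the true-score covariances, so only the own-variance terms attenuate.
True-score variance = [12.6²·0.58 + 8.6²·0.82 + 10.3²·0.74] + 160.056 = 231.235 + 160.056 = 391.29.
Reliability = 391.29 / 498.866 = 0.7844.

0.7844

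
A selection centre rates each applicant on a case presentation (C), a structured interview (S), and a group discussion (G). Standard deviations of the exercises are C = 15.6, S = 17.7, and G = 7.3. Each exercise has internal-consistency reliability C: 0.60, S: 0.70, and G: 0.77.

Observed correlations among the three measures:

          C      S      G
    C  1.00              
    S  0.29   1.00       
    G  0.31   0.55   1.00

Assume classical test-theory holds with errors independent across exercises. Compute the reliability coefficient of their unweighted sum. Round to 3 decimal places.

Var(C+S+G) = 15.6² + 17.7² + 7.3² + 2·[15.6·17.7·0.29 + 15.6·7.3·0.31 + 17.7·7.3·0.55] = 609.94 + 372.886 = 982.826.
With uncorrelated errors the cross-covariances are all true-score covariance, so they carry over unchanged; only the diagonal terms shrink to ρᵢσᵢ².
True-score variance = [15.6²·0.60 + 17.7²·0.70 + 7.3²·0.77] + 372.886 = 406.352 + 372.886 = 779.238.
Reliability = 779.238 / 982.826 = 0.793.

0.793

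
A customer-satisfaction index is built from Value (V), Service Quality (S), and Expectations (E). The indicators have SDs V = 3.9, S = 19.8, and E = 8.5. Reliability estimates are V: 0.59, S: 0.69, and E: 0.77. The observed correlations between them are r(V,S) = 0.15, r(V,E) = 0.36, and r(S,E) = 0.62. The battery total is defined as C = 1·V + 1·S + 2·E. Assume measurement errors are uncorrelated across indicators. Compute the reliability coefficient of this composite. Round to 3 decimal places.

Var(C) = 3.9² + 19.8² + 2²·8.5² + 2·[3.9·19.8·0.15 + 2·3.9·8.5·0.36 + 2·19.8·8.5·0.62] = 696.25 + 488.286 = 1184.54.
With uncorrelated errors the cross-covariances are all true-score covariance, so they carry over unchanged; only the diagonal terms shrink to ρᵢσᵢ².
True-score variance = [3.9²·0.59 + 19.8²·0.69 + 2²·8.5²·0.77] + 488.286 = 502.011 + 488.286 = 990.297.
Reliability = 990.297 / 1184.54 = 0.836.

0.836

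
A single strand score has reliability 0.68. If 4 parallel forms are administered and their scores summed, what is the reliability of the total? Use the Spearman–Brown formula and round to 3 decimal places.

ρ_k = kρ / (1 + (k−1)ρ) = 4·0.68 / (1 + 3·0.68) = 2.720 / 3.040 = 0.895.

0.895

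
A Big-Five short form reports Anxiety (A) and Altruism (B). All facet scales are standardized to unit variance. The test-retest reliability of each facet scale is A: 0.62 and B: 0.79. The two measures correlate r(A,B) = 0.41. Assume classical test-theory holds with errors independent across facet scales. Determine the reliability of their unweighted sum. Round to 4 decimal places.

0.7908

Var(A+B) = 2 + 2·[0.41] = 2 + 0.82 = 2.82.
Because errors are independent across components, Cov(Tᵢ,Tⱼ) = Cov(Xᵢ,Xⱼ); the off-diagonal part of the true-score variance is the same as above.
True-score variance = [0.62 + 0.79] + 0.82 = 1.41 + 0.82 = 2.23.
Reliability = 2.23 / 2.82 = 0.7908.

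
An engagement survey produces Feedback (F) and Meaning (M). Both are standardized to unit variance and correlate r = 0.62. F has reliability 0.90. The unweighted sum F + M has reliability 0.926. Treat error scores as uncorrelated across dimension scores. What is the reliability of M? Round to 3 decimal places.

Var(F+M) = 2 + 2·0.62 = 3.240.
True-score variance = ρ_F + ρ_M + 2·0.62, so 0.926 = (0.90 + ρ_M + 1.24) / 3.240.
ρ_M = 0.926·3.240 − 0.90 − 1.24 = 0.860.

0.860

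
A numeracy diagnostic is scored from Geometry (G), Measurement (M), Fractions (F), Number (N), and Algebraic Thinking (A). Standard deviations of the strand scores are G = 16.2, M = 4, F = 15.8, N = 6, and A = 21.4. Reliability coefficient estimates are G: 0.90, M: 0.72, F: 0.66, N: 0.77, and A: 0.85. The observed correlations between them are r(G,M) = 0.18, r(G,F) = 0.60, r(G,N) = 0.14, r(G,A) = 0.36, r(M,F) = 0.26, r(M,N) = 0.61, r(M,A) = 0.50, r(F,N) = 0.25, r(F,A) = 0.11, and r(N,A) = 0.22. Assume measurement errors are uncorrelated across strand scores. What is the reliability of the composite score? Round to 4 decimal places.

0.9015

Var(G+M+F+N+A) = 16.2² + 4² + 15.8² + 6² + 21.4² + 2·[16.2·4·0.18 + 16.2·15.8·0.60 + 16.2·6·0.14 + 16.2·21.4·0.36 + 4·15.8·0.26 + 4·6·0.61 + 4·21.4·0.50 + 15.8·6·0.25 + 15.8·21.4·0.11 + 6·21.4·0.22] = 1022.04 + 933.332 = 1955.37.
With uncorrelated errors the cross-covariances are all true-score covariance, so they carry over unchanged; only the diagonal terms shrink to ρᵢσᵢ².
True-score variance = [16.2²·0.90 + 4²·0.72 + 15.8²·0.66 + 6²·0.77 + 21.4²·0.85] + 933.332 = 829.464 + 933.332 = 1762.8.
Reliability = 1762.8 / 1955.37 = 0.9015.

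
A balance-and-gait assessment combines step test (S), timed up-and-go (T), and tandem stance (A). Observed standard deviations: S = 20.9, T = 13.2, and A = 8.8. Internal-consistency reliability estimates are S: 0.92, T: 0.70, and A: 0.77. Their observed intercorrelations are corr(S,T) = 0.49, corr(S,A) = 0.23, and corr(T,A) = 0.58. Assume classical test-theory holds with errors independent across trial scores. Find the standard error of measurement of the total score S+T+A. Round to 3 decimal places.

10.248

Var(total) = 688.49 + 489.711 = 1178.2.
True-score variance = 583.462 + 489.711 = 1073.17, so reliability = 0.9109.
Error variance = 1178.2 − 1073.17 = 105.028; SEM = √105.028 = 10.248.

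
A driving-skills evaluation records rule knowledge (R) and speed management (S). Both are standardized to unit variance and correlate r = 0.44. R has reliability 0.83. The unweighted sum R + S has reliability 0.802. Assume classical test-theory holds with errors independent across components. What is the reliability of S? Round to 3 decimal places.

Var(R+S) = 2 + 2·0.44 = 2.880.
True-score variance = ρ_R + ρ_S + 2·0.44, so 0.802 = (0.83 + ρ_S + 0.88) / 2.880.
ρ_S = 0.802·2.880 − 0.83 − 0.88 = 0.600.

0.600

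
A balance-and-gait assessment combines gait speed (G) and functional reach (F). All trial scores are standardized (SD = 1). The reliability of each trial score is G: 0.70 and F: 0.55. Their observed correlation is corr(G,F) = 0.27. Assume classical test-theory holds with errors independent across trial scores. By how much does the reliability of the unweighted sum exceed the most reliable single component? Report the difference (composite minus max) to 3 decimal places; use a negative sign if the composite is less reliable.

Var(sum) = 2 + 0.54 = 2.54; true-score variance = 1.25 + 0.54 = 1.79; composite reliability = 0.7047.
Max component reliability = 0.7000.
Difference = 0.7047 − 0.7000 = 0.005.

0.005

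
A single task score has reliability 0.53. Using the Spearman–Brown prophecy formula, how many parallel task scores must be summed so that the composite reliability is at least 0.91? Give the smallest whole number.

9

k ≥ ρ*(1−ρ₁)/(ρ₁(1−ρ*)) = 0.91·0.47 / (0.53·0.09) = 8.966.
Smallest integer k = 9.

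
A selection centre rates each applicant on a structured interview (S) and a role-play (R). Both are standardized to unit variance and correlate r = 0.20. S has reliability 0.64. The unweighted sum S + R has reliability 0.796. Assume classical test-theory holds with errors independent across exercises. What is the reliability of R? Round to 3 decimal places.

Var(S+R) = 2 + 2·0.20 = 2.400.
True-score variance = ρ_S + ρ_R + 2·0.20, so 0.796 = (0.64 + ρ_R + 0.40) / 2.400.
ρ_R = 0.796·2.400 − 0.64 − 0.40 = 0.870.

0.870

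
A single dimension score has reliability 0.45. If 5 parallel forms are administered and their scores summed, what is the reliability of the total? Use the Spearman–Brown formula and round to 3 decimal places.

ρ_k = kρ / (1 + (k−1)ρ) = 5·0.45 / (1 + 4·0.45) = 2.250 / 2.800 = 0.804.

0.804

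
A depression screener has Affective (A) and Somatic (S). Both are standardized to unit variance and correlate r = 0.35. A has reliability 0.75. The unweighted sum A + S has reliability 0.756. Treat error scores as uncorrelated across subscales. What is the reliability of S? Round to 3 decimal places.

0.591

Var(A+S) = 2 + 2·0.35 = 2.700.
True-score variance = ρ_A + ρ_S + 2·0.35, so 0.756 = (0.75 + ρ_S + 0.70) / 2.700.
ρ_S = 0.756·2.700 − 0.75 − 0.70 = 0.591.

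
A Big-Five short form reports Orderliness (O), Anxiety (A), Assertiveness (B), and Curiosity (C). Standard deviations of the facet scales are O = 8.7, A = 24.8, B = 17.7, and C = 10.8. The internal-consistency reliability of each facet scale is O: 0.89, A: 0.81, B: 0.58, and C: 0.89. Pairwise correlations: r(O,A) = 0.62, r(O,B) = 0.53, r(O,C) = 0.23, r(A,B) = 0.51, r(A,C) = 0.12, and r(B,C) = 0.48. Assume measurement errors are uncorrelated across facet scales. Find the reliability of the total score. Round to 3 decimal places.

Var(O+A+B+C) = 8.7² + 24.8² + 17.7² + 10.8² + 2·[8.7·24.8·0.62 + 8.7·17.7·0.53 + 8.7·10.8·0.23 + 24.8·17.7·0.51 + 24.8·10.8·0.12 + 17.7·10.8·0.48] = 1120.66 + 1169.53 = 2290.19.
Because errors are independent across components, Cov(Tᵢ,Tⱼ) = Cov(Xᵢ,Xⱼ); the off-diagonal part of the true-score variance is the same as above.
True-score variance = [8.7²·0.89 + 24.8²·0.81 + 17.7²·0.58 + 10.8²·0.89] + 1169.53 = 851.064 + 1169.53 = 2020.59.
Reliability = 2020.59 / 2290.19 = 0.882.

0.882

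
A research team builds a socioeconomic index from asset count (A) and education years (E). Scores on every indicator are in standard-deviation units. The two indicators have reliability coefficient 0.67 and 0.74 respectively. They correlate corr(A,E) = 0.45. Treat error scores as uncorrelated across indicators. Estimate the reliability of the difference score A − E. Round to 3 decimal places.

Var(A−E) = 1 + 1 − 2·0.45 = 2 − 0.9 = 1.1.
Because errors are independent across components, Cov(Tᵢ,Tⱼ) = Cov(Xᵢ,Xⱼ); the off-diagonal part of the true-score variance is the same as above.
True-score variance = [0.67 + 0.74] − 0.9 = 1.41 − 0.9 = 0.51.
Reliability = 0.51 / 1.1 = 0.464.

0.464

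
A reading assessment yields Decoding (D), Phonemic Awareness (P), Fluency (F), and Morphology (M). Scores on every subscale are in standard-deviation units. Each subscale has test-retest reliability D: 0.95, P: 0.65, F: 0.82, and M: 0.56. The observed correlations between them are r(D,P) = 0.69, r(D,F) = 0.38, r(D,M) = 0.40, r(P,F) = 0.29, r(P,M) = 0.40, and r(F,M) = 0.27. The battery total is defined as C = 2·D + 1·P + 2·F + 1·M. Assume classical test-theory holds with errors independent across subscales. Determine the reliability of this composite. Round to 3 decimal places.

0.916

Var(C) = 2² + 1 + 2² + 1 + 2·[2·0.69 + 4·0.38 + 2·0.40 + 2·0.29 + 0.40 + 2·0.27] = 10 + 10.44 = 20.44.
With uncorrelated errors the cross-covariances are all true-score covariance, so they carry over unchanged; only the diagonal terms shrink to ρᵢσᵢ².
True-score variance = [2²·0.95 + 0.65 + 2²·0.82 + 0.56] + 10.44 = 8.29 + 10.44 = 18.73.
Reliability = 18.73 / 20.44 = 0.916.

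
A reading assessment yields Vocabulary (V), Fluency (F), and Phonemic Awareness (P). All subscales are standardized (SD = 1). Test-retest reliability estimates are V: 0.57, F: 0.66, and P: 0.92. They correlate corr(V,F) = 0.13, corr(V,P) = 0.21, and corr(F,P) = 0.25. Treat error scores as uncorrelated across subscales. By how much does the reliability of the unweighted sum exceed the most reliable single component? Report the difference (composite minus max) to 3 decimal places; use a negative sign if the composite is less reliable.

-0.123

Var(sum) = 3 + 1.18 = 4.18; true-score variance = 2.15 + 1.18 = 3.33; composite reliability = 0.7967.
Max component reliability = 0.9200.
Difference = 0.7967 − 0.9200 = -0.123.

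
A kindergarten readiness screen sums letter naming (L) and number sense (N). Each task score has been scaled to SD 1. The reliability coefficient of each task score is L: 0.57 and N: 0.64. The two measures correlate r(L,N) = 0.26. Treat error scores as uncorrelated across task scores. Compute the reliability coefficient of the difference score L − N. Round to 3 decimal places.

Var(L−N) = 1 + 1 − 2·0.26 = 2 − 0.52 = 1.48.
With uncorrelated errors the cross-covariances are all true-score covariance, so they carry over unchanged; only the diagonal terms shrink to ρᵢσᵢ².
True-score variance = [0.57 + 0.64] − 0.52 = 1.21 − 0.52 = 0.69.
Reliability = 0.69 / 1.48 = 0.466.

0.466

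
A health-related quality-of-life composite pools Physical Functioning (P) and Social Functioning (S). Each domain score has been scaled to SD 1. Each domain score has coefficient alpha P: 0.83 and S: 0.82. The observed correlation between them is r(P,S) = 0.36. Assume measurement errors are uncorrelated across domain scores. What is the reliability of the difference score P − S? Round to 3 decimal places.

Var(P−S) = 1 + 1 − 2·0.36 = 2 − 0.72 = 1.28.
Because errors are independent across components, Cov(Tᵢ,Tⱼ) = Cov(Xᵢ,Xⱼ); the off-diagonal part of the true-score variance is the same as above.
True-score variance = [0.83 + 0.82] − 0.72 = 1.65 − 0.72 = 0.93.
Reliability = 0.93 / 1.28 = 0.727.

0.727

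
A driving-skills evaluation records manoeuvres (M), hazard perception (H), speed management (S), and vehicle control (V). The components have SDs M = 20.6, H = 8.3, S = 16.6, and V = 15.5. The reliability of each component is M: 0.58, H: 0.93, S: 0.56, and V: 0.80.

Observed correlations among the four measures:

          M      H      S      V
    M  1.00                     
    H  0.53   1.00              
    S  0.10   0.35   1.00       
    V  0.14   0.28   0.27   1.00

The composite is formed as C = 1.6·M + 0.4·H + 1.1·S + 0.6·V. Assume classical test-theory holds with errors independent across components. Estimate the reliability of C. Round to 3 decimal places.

0.688

Var(C) = 1.6²·20.6² + 0.4²·8.3² + 1.1²·16.6² + 0.6²·15.5² + 2·[0.64·20.6·8.3·0.53 + 1.76·20.6·16.6·0.10 + 0.96·20.6·15.5·0.14 + 0.44·8.3·16.6·0.35 + 0.24·8.3·15.5·0.28 + 0.66·16.6·15.5·0.27] = 1517.3 + 473.619 = 1990.92.
Because errors are independent across components, Cov(Tᵢ,Tⱼ) = Cov(Xᵢ,Xⱼ); the off-diagonal part of the true-score variance is the same as above.
True-score variance = [1.6²·20.6²·0.58 + 0.4²·8.3²·0.93 + 1.1²·16.6²·0.56 + 0.6²·15.5²·0.80] + 473.619 = 896.252 + 473.619 = 1369.87.
Reliability = 1369.87 / 1990.92 = 0.688.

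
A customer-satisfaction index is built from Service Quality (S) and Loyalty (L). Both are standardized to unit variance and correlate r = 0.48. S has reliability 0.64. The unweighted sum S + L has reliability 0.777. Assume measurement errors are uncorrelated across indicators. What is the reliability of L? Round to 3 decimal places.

Var(S+L) = 2 + 2·0.48 = 2.960.
True-score variance = ρ_S + ρ_L + 2·0.48, so 0.777 = (0.64 + ρ_L + 0.96) / 2.960.
ρ_L = 0.777·2.960 − 0.64 − 0.96 = 0.700.

0.700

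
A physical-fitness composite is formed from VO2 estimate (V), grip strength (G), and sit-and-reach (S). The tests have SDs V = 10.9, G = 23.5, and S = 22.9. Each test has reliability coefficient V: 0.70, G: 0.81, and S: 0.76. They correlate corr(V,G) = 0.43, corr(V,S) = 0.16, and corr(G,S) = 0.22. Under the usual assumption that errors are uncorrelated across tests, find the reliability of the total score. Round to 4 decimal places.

0.8462

Var(V+G+S) = 10.9² + 23.5² + 22.9² + 2·[10.9·23.5·0.43 + 10.9·22.9·0.16 + 23.5·22.9·0.22] = 1195.47 + 536.95 = 1732.42.
With uncorrelated errors the cross-covariances are all true-score covariance, so they carry over unchanged; only the diagonal terms shrink to ρᵢσᵢ².
True-score variance = [10.9²·0.70 + 23.5²·0.81 + 22.9²·0.76] + 536.95 = 929.041 + 536.95 = 1465.99.
Reliability = 1465.99 / 1732.42 = 0.8462.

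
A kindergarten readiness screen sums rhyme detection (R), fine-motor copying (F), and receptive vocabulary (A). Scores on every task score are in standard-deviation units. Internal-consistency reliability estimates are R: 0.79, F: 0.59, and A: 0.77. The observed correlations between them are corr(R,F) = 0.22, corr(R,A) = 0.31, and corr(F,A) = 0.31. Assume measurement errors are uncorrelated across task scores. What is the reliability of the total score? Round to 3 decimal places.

Var(R+F+A) = 3 + 2·[0.22 + 0.31 + 0.31] = 3 + 1.68 = 4.68.
With uncorrelated errors the cross-covariances are all true-score covariance, so they carry over unchanged; only the diagonal terms shrink to ρᵢσᵢ².
True-score variance = [0.79 + 0.59 + 0.77] + 1.68 = 2.15 + 1.68 = 3.83.
Reliability = 3.83 / 4.68 = 0.818.

0.818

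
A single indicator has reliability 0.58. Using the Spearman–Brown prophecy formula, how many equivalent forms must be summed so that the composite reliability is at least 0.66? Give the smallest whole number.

2

k ≥ ρ*(1−ρ₁)/(ρ₁(1−ρ*)) = 0.66·0.42 / (0.58·0.34) = 1.406.
Smallest integer k = 2.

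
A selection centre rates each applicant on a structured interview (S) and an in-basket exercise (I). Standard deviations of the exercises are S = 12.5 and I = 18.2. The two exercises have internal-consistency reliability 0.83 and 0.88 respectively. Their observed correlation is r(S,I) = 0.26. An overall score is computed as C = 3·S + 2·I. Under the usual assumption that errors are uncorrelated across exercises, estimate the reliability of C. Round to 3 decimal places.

Var(C) = 3²·12.5² + 2²·18.2² + 2·[6·12.5·18.2·0.26] = 2731.21 + 709.8 = 3441.01.
Under uncorrelated errors the observed covariances equal the true-score covariances, so only the own-variance terms attenuate.
True-score variance = [3²·12.5²·0.83 + 2²·18.2²·0.88] + 709.8 = 2333.15 + 709.8 = 3042.95.
Reliability = 3042.95 / 3441.01 = 0.884.

0.884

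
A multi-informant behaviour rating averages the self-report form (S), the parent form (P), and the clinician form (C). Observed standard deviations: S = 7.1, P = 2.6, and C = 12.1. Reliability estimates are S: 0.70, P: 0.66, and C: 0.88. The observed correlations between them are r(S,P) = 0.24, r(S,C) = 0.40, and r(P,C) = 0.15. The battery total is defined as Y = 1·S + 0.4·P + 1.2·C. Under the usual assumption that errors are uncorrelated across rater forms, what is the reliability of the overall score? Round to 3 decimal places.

0.884

Var(Y) = 7.1² + 0.4²·2.6² + 1.2²·12.1² + 2·[0.4·7.1·2.6·0.24 + 1.2·7.1·12.1·0.40 + 0.48·2.6·12.1·0.15] = 262.322 + 90.5482 = 352.87.
With uncorrelated errors the cross-covariances are all true-score covariance, so they carry over unchanged; only the diagonal terms shrink to ρᵢσᵢ².
True-score variance = [7.1²·0.70 + 0.4²·2.6²·0.66 + 1.2²·12.1²·0.88] + 90.5482 = 221.532 + 90.5482 = 312.08.
Reliability = 312.08 / 352.87 = 0.884.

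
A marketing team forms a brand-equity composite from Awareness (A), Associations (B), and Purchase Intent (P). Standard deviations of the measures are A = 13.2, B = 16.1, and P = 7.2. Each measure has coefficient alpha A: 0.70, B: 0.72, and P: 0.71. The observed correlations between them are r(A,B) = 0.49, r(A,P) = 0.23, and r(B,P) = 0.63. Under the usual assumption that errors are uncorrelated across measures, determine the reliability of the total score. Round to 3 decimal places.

Var(A+B+P) = 13.2² + 16.1² + 7.2² + 2·[13.2·16.1·0.49 + 13.2·7.2·0.23 + 16.1·7.2·0.63] = 485.29 + 398.047 = 883.337.
Because errors are independent across components, Cov(Tᵢ,Tⱼ) = Cov(Xᵢ,Xⱼ); the off-diagonal part of the true-score variance is the same as above.
True-score variance = [13.2²·0.70 + 16.1²·0.72 + 7.2²·0.71] + 398.047 = 345.406 + 398.047 = 743.453.
Reliability = 743.453 / 883.337 = 0.842.

0.842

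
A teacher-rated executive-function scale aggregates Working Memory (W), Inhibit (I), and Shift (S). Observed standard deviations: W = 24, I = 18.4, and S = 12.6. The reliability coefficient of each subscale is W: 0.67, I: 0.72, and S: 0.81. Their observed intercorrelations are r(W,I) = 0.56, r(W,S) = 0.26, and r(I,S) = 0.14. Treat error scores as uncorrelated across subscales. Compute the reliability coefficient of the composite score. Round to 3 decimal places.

Var(W+I+S) = 24² + 18.4² + 12.6² + 2·[24·18.4·0.56 + 24·12.6·0.26 + 18.4·12.6·0.14] = 1073.32 + 716.755 = 1790.08.
Under uncorrelated errors the observed covariances equal the true-score covariances, so only the own-variance terms attenuate.
True-score variance = [24²·0.67 + 18.4²·0.72 + 12.6²·0.81] + 716.755 = 758.279 + 716.755 = 1475.03.
Reliability = 1475.03 / 1790.08 = 0.824.

0.824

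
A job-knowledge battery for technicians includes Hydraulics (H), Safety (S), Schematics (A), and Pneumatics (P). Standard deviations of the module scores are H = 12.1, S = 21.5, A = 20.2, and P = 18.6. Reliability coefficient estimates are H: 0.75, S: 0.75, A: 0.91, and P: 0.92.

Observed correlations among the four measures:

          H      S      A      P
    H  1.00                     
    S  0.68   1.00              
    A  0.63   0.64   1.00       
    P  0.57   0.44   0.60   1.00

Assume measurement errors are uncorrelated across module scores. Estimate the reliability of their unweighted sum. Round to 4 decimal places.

Var(H+S+A+P) = 12.1² + 21.5² + 20.2² + 18.6² + 2·[12.1·21.5·0.68 + 12.1·20.2·0.63 + 12.1·18.6·0.57 + 21.5·20.2·0.64 + 21.5·18.6·0.44 + 20.2·18.6·0.60] = 1362.66 + 2277.02 = 3639.68.
With uncorrelated errors the cross-covariances are all true-score covariance, so they carry over unchanged; only the diagonal terms shrink to ρᵢσᵢ².
True-score variance = [12.1²·0.75 + 21.5²·0.75 + 20.2²·0.91 + 18.6²·0.92] + 2277.02 = 1146.09 + 2277.02 = 3423.12.
Reliability = 3423.12 / 3639.68 = 0.9405.

0.9405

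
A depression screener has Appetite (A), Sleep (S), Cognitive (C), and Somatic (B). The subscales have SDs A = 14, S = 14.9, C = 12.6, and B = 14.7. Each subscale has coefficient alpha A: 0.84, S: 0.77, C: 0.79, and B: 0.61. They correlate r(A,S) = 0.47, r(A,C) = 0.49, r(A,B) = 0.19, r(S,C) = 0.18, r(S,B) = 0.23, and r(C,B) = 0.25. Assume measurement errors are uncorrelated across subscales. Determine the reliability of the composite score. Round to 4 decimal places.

Var(A+S+C+B) = 14² + 14.9² + 12.6² + 14.7² + 2·[14·14.9·0.47 + 14·12.6·0.49 + 14·14.7·0.19 + 14.9·12.6·0.18 + 14.9·14.7·0.23 + 12.6·14.7·0.25] = 792.86 + 708.11 = 1500.97.
With uncorrelated errors the cross-covariances are all true-score covariance, so they carry over unchanged; only the diagonal terms shrink to ρᵢσᵢ².
True-score variance = [14²·0.84 + 14.9²·0.77 + 12.6²·0.79 + 14.7²·0.61] + 708.11 = 592.823 + 708.11 = 1300.93.
Reliability = 1300.93 / 1500.97 = 0.8667.

0.8667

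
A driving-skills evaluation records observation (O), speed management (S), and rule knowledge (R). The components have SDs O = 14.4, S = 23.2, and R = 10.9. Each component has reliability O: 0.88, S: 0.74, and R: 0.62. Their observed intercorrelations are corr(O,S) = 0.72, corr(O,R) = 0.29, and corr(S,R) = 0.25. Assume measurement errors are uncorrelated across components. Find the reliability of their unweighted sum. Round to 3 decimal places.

0.866

Var(O+S+R) = 14.4² + 23.2² + 10.9² + 2·[14.4·23.2·0.72 + 14.4·10.9·0.29 + 23.2·10.9·0.25] = 864.41 + 698.552 = 1562.96.
With uncorrelated errors the cross-covariances are all true-score covariance, so they carry over unchanged; only the diagonal terms shrink to ρᵢσᵢ².
True-score variance = [14.4²·0.88 + 23.2²·0.74 + 10.9²·0.62] + 698.552 = 654.437 + 698.552 = 1352.99.
Reliability = 1352.99 / 1562.96 = 0.866.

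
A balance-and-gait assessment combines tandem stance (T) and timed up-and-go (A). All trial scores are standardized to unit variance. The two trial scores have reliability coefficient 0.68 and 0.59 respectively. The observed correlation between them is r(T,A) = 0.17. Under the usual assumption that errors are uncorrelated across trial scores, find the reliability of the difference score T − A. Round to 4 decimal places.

Var(T−A) = 1 + 1 − 2·0.17 = 2 − 0.34 = 1.66.
Because errors are independent across components, Cov(Tᵢ,Tⱼ) = Cov(Xᵢ,Xⱼ); the off-diagonal part of the true-score variance is the same as above.
True-score variance = [0.68 + 0.59] − 0.34 = 1.27 − 0.34 = 0.93.
Reliability = 0.93 / 1.66 = 0.5602.

0.5602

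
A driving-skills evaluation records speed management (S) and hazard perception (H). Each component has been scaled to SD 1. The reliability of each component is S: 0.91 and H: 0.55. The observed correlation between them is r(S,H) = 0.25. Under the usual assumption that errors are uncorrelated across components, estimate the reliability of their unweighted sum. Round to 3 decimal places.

0.784

Var(S+H) = 2 + 2·[0.25] = 2 + 0.5 = 2.5.
Under uncorrelated errors the observed covariances equal the true-score covariances, so only the own-variance terms attenuate.
True-score variance = [0.91 + 0.55] + 0.5 = 1.46 + 0.5 = 1.96.
Reliability = 1.96 / 2.5 = 0.784.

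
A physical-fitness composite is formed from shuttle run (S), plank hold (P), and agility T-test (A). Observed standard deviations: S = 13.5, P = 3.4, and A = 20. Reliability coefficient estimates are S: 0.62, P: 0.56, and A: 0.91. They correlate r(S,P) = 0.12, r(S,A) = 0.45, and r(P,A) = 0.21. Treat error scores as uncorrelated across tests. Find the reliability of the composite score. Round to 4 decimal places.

Var(S+P+A) = 13.5² + 3.4² + 20² + 2·[13.5·3.4·0.12 + 13.5·20·0.45 + 3.4·20·0.21] = 593.81 + 282.576 = 876.386.
With uncorrelated errors the cross-covariances are all true-score covariance, so they carry over unchanged; only the diagonal terms shrink to ρᵢσᵢ².
True-score variance = [13.5²·0.62 + 3.4²·0.56 + 20²·0.91] + 282.576 = 483.469 + 282.576 = 766.045.
Reliability = 766.045 / 876.386 = 0.8741.

0.8741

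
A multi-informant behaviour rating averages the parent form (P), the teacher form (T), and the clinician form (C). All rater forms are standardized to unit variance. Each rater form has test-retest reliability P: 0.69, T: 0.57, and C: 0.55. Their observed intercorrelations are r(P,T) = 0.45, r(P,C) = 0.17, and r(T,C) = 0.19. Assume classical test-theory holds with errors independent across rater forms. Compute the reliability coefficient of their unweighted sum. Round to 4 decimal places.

0.7424

Var(P+T+C) = 3 + 2·[0.45 + 0.17 + 0.19] = 3 + 1.62 = 4.62.
With uncorrelated errors the cross-covariances are all true-score covariance, so they carry over unchanged; only the diagonal terms shrink to ρᵢσᵢ².
True-score variance = [0.69 + 0.57 + 0.55] + 1.62 = 1.81 + 1.62 = 3.43.
Reliability = 3.43 / 4.62 = 0.7424.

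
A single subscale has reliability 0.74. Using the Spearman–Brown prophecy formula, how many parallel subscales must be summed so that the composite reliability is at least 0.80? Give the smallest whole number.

k ≥ ρ*(1−ρ₁)/(ρ₁(1−ρ*)) = 0.80·0.26 / (0.74·0.20) = 1.405.
Smallest integer k = 2.

2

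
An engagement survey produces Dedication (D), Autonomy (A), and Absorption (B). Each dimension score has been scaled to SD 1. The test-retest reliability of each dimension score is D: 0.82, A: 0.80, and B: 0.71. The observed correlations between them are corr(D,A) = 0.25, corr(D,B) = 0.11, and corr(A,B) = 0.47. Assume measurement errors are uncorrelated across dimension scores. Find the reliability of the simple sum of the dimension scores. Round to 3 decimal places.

0.856

Var(D+A+B) = 3 + 2·[0.25 + 0.11 + 0.47] = 3 + 1.66 = 4.66.
With uncorrelated errors the cross-covariances are all true-score covariance, so they carry over unchanged; only the diagonal terms shrink to ρᵢσᵢ².
True-score variance = [0.82 + 0.80 + 0.71] + 1.66 = 2.33 + 1.66 = 3.99.
Reliability = 3.99 / 4.66 = 0.856.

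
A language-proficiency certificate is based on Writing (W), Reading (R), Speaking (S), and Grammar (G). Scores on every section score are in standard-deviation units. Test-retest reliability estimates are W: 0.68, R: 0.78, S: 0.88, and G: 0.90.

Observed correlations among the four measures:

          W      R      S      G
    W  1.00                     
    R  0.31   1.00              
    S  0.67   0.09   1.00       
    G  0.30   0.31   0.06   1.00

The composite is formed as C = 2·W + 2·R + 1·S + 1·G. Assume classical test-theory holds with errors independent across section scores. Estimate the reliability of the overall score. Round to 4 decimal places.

0.8684

Var(C) = 2² + 2² + 1 + 1 + 2·[4·0.31 + 2·0.67 + 2·0.30 + 2·0.09 + 2·0.31 + 0.06] = 10 + 8.08 = 18.08.
Under uncorrelated errors the observed covariances equal the true-score covariances, so only the own-variance terms attenuate.
True-score variance = [2²·0.68 + 2²·0.78 + 0.88 + 0.90] + 8.08 = 7.62 + 8.08 = 15.7.
Reliability = 15.7 / 18.08 = 0.8684.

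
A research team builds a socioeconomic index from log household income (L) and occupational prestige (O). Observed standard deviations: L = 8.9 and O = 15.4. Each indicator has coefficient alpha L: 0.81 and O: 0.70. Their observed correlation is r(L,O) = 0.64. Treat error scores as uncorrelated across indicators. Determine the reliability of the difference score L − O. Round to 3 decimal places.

Var(L−O) = 8.9² + 15.4² − 2·8.9·15.4·0.64 = 316.37 − 175.437 = 140.933.
With uncorrelated errors the cross-covariances are all true-score covariance, so they carry over unchanged; only the diagonal terms shrink to ρᵢσᵢ².
True-score variance = [8.9²·0.81 + 15.4²·0.70] − 175.437 = 230.172 − 175.437 = 54.7353.
Reliability = 54.7353 / 140.933 = 0.388.

0.388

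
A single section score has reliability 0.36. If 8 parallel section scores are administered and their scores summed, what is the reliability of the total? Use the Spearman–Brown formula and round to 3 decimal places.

ρ_k = kρ / (1 + (k−1)ρ) = 8·0.36 / (1 + 7·0.36) = 2.880 / 3.520 = 0.818.

0.818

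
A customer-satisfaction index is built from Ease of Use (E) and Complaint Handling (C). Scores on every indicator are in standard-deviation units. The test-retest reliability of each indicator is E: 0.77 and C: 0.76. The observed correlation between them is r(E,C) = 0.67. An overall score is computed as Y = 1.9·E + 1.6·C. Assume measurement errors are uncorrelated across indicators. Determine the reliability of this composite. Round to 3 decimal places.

0.859

Var(Y) = 1.9² + 1.6² + 2·[3.04·0.67] = 6.17 + 4.0736 = 10.2436.
Under uncorrelated errors the observed covariances equal the true-score covariances, so only the own-variance terms attenuate.
True-score variance = [1.9²·0.77 + 1.6²·0.76] + 4.0736 = 4.7253 + 4.0736 = 8.7989.
Reliability = 8.7989 / 10.2436 = 0.859.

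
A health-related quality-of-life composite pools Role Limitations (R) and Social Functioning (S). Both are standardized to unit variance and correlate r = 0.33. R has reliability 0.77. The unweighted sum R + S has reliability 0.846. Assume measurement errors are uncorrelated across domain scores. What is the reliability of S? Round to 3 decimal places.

0.820

Var(R+S) = 2 + 2·0.33 = 2.660.
True-score variance = ρ_R + ρ_S + 2·0.33, so 0.846 = (0.77 + ρ_S + 0.66) / 2.660.
ρ_S = 0.846·2.660 − 0.77 − 0.66 = 0.820.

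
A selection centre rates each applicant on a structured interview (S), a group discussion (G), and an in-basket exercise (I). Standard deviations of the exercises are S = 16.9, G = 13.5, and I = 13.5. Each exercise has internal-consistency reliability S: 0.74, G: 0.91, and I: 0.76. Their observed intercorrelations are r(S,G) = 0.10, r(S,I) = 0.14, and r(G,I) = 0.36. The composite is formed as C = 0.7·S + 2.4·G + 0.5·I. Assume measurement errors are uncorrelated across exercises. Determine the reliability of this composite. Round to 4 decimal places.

Var(C) = 0.7²·16.9² + 2.4²·13.5² + 0.5²·13.5² + 2·[1.68·16.9·13.5·0.10 + 0.35·16.9·13.5·0.14 + 1.2·13.5·13.5·0.36] = 1235.27 + 256.481 = 1491.75.
Because errors are independent across components, Cov(Tᵢ,Tⱼ) = Cov(Xᵢ,Xⱼ); the off-diagonal part of the true-score variance is the same as above.
True-score variance = [0.7²·16.9²·0.74 + 2.4²·13.5²·0.91 + 0.5²·13.5²·0.76] + 256.481 = 1093.47 + 256.481 = 1349.95.
Reliability = 1349.95 / 1491.75 = 0.9049.

0.9049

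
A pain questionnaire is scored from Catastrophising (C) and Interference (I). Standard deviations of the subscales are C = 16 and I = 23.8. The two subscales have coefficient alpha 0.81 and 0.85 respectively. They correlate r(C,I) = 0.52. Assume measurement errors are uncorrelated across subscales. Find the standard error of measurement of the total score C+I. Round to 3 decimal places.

11.559

Var(total) = 822.44 + 396.032 = 1218.47.
True-score variance = 688.834 + 396.032 = 1084.87, so reliability = 0.8903.
Error variance = 1218.47 − 1084.87 = 133.606; SEM = √133.606 = 11.559.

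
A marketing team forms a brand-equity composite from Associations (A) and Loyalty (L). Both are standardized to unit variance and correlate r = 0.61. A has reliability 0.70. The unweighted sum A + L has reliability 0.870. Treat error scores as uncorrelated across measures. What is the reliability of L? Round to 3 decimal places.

Var(A+L) = 2 + 2·0.61 = 3.220.
True-score variance = ρ_A + ρ_L + 2·0.61, so 0.870 = (0.70 + ρ_L + 1.22) / 3.220.
ρ_L = 0.870·3.220 − 0.70 − 1.22 = 0.881.

0.881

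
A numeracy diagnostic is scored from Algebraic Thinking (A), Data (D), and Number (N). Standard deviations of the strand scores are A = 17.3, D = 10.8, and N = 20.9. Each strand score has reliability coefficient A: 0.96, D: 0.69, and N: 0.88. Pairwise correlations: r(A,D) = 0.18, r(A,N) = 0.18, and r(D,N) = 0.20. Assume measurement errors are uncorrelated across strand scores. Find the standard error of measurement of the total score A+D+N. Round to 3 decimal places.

Var(total) = 852.74 + 287.716 = 1140.46.
True-score variance = 752.193 + 287.716 = 1039.91, so reliability = 0.9118.
Error variance = 1140.46 − 1039.91 = 100.547; SEM = √100.547 = 10.027.

10.027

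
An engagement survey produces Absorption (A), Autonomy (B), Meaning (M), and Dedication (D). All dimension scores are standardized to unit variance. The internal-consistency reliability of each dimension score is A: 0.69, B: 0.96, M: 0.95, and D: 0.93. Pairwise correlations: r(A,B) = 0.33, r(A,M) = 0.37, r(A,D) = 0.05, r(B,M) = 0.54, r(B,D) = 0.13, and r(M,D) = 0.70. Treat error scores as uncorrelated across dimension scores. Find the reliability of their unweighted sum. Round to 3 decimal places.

Var(A+B+M+D) = 4 + 2·[0.33 + 0.37 + 0.05 + 0.54 + 0.13 + 0.70] = 4 + 4.24 = 8.24.
Under uncorrelated errors the observed covariances equal the true-score covariances, so only the own-variance terms attenuate.
True-score variance = [0.69 + 0.96 + 0.95 + 0.93] + 4.24 = 3.53 + 4.24 = 7.77.
Reliability = 7.77 / 8.24 = 0.943.

0.943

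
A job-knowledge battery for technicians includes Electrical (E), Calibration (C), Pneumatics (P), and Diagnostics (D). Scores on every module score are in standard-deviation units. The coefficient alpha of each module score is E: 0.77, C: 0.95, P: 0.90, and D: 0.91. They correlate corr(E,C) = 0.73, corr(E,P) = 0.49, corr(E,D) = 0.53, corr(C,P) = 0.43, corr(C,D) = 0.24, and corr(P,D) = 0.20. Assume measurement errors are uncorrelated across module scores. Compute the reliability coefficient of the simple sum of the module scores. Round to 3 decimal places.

Var(E+C+P+D) = 4 + 2·[0.73 + 0.49 + 0.53 + 0.43 + 0.24 + 0.20] = 4 + 5.24 = 9.24.
With uncorrelated errors the cross-covariances are all true-score covariance, so they carry over unchanged; only the diagonal terms shrink to ρᵢσᵢ².
True-score variance = [0.77 + 0.95 + 0.90 + 0.91] + 5.24 = 3.53 + 5.24 = 8.77.
Reliability = 8.77 / 9.24 = 0.949.

0.949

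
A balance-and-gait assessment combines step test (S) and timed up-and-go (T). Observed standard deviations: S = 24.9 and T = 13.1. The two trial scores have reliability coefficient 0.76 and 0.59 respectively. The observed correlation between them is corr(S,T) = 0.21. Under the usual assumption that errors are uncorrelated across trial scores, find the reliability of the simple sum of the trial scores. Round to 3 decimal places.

0.764

Var(S+T) = 24.9² + 13.1² + 2·[24.9·13.1·0.21] = 791.62 + 137 = 928.62.
Under uncorrelated errors the observed covariances equal the true-score covariances, so only the own-variance terms attenuate.
True-score variance = [24.9²·0.76 + 13.1²·0.59] + 137 = 572.457 + 137 = 709.457.
Reliability = 709.457 / 928.62 = 0.764.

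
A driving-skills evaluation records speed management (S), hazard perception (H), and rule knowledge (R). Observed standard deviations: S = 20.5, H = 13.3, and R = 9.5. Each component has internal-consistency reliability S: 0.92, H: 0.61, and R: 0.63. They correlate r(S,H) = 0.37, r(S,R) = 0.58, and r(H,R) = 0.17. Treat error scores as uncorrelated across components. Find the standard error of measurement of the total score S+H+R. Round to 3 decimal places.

11.662

Var(total) = 687.39 + 470.63 = 1158.02.
True-score variance = 551.39 + 470.63 = 1022.02, so reliability = 0.8826.
Error variance = 1158.02 − 1022.02 = 136; SEM = √136 = 11.662.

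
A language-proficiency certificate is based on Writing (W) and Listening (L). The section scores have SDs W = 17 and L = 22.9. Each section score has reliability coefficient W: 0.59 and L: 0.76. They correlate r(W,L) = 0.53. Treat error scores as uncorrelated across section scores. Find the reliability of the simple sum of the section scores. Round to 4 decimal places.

0.8007

Var(W+L) = 17² + 22.9² + 2·[17·22.9·0.53] = 813.41 + 412.658 = 1226.07.
With uncorrelated errors the cross-covariances are all true-score covariance, so they carry over unchanged; only the diagonal terms shrink to ρᵢσᵢ².
True-score variance = [17²·0.59 + 22.9²·0.76] + 412.658 = 569.062 + 412.658 = 981.72.
Reliability = 981.72 / 1226.07 = 0.8007.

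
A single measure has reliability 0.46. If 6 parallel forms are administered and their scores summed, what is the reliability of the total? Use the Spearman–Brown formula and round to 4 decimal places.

0.8364

ρ_k = kρ / (1 + (k−1)ρ) = 6·0.46 / (1 + 5·0.46) = 2.760 / 3.300 = 0.8364.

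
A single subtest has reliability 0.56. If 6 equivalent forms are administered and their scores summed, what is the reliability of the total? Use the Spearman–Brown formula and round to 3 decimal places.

ρ_k = kρ / (1 + (k−1)ρ) = 6·0.56 / (1 + 5·0.56) = 3.360 / 3.800 = 0.884.

0.884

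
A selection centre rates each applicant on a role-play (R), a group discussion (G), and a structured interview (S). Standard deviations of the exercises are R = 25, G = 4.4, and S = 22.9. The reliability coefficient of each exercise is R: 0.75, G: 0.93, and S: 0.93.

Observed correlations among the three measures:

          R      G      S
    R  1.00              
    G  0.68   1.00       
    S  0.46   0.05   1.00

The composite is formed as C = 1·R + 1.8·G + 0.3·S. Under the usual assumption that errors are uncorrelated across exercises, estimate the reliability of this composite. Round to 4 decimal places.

Var(C) = 25² + 1.8²·4.4² + 0.3²·22.9² + 2·[1.8·25·4.4·0.68 + 0.3·25·22.9·0.46 + 0.54·4.4·22.9·0.05] = 734.923 + 432.731 = 1167.65.
Under uncorrelated errors the observed covariances equal the true-score covariances, so only the own-variance terms attenuate.
True-score variance = [25²·0.75 + 1.8²·4.4²·0.93 + 0.3²·22.9²·0.93] + 432.731 = 570.979 + 432.731 = 1003.71.
Reliability = 1003.71 / 1167.65 = 0.8596.

0.8596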